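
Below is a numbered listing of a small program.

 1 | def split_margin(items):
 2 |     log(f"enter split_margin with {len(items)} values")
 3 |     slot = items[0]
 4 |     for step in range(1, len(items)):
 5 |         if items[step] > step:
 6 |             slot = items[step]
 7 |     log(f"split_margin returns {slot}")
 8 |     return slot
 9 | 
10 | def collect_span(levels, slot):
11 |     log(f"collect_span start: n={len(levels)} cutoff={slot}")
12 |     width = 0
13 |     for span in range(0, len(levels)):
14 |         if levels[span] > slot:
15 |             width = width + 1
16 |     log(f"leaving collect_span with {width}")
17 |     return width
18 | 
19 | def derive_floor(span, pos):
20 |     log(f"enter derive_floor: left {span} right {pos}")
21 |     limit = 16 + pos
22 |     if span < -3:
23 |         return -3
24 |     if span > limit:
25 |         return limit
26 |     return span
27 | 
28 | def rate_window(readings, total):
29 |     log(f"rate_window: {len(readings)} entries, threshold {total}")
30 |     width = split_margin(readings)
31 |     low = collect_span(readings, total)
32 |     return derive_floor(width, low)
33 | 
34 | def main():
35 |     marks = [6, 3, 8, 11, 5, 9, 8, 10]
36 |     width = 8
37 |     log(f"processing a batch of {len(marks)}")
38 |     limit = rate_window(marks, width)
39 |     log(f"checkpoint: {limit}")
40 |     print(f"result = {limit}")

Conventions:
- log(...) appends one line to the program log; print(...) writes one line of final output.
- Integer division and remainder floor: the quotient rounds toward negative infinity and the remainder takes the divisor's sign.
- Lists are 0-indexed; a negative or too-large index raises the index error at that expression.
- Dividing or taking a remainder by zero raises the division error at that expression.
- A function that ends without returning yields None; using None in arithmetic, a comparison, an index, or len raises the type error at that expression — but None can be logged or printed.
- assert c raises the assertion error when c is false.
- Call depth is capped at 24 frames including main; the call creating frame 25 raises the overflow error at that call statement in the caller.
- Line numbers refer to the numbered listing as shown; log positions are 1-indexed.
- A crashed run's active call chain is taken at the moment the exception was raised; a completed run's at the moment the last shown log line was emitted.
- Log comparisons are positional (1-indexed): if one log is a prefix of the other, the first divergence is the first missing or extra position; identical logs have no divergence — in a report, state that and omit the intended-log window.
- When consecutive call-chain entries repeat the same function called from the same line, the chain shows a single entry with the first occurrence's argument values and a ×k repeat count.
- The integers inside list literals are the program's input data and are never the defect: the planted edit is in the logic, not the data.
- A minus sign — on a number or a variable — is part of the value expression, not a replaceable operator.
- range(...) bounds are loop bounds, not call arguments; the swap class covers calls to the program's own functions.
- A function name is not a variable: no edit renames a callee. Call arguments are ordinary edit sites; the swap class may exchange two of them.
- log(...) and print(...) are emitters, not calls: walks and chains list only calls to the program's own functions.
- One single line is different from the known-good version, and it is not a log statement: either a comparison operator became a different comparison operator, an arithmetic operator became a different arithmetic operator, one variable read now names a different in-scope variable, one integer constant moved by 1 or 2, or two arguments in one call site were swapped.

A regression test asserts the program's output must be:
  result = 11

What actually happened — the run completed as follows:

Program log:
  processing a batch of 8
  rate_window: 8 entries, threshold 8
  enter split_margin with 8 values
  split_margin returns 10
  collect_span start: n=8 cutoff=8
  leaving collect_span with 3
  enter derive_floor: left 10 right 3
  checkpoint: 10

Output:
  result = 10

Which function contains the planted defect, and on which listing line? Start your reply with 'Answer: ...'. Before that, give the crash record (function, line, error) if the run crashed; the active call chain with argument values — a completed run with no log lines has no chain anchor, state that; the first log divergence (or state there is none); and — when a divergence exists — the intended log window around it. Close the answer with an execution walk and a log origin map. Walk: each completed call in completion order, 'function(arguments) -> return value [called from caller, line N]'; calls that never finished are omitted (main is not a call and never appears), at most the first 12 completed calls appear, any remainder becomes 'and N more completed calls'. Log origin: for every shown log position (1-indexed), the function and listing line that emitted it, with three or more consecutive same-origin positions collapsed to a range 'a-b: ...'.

Answer: the defect is in split_margin at line 5.
The tell: The earliest visible damage is log position 4 — 'split_margin returns 10' rather than the intended 'split_margin returns 11'.
Call chain: main.
First divergence: position 4 — shown 'split_margin returns 10', intended 'split_margin returns 11'.
Intended log window:
  2: rate_window: 8 entries, threshold 8
  3: enter split_margin with 8 values
  4: split_margin returns 11
  5: collect_span start: n=8 cutoff=8
Execution walk:
  split_margin([6, 3, 8, 11, 5, 9, 8, 10]) -> 10  [called from rate_window, line 30]
  collect_span([6, 3, 8, 11, 5, 9, 8, 10], 8) -> 3  [called from rate_window, line 31]
  derive_floor(10, 3) -> 10  [called from rate_window, line 32]
  rate_window([6, 3, 8, 11, 5, 9, 8, 10], 8) -> 10  [called from main, line 38]
Origin of each log line:
  1 — main, line 37
  2 — rate_window, line 29
  3 — split_margin, line 2
  4 — split_margin, line 7
  5 — collect_span, line 11
  6 — collect_span, line 16
  7 — derive_floor, line 20
  8 — main, line 39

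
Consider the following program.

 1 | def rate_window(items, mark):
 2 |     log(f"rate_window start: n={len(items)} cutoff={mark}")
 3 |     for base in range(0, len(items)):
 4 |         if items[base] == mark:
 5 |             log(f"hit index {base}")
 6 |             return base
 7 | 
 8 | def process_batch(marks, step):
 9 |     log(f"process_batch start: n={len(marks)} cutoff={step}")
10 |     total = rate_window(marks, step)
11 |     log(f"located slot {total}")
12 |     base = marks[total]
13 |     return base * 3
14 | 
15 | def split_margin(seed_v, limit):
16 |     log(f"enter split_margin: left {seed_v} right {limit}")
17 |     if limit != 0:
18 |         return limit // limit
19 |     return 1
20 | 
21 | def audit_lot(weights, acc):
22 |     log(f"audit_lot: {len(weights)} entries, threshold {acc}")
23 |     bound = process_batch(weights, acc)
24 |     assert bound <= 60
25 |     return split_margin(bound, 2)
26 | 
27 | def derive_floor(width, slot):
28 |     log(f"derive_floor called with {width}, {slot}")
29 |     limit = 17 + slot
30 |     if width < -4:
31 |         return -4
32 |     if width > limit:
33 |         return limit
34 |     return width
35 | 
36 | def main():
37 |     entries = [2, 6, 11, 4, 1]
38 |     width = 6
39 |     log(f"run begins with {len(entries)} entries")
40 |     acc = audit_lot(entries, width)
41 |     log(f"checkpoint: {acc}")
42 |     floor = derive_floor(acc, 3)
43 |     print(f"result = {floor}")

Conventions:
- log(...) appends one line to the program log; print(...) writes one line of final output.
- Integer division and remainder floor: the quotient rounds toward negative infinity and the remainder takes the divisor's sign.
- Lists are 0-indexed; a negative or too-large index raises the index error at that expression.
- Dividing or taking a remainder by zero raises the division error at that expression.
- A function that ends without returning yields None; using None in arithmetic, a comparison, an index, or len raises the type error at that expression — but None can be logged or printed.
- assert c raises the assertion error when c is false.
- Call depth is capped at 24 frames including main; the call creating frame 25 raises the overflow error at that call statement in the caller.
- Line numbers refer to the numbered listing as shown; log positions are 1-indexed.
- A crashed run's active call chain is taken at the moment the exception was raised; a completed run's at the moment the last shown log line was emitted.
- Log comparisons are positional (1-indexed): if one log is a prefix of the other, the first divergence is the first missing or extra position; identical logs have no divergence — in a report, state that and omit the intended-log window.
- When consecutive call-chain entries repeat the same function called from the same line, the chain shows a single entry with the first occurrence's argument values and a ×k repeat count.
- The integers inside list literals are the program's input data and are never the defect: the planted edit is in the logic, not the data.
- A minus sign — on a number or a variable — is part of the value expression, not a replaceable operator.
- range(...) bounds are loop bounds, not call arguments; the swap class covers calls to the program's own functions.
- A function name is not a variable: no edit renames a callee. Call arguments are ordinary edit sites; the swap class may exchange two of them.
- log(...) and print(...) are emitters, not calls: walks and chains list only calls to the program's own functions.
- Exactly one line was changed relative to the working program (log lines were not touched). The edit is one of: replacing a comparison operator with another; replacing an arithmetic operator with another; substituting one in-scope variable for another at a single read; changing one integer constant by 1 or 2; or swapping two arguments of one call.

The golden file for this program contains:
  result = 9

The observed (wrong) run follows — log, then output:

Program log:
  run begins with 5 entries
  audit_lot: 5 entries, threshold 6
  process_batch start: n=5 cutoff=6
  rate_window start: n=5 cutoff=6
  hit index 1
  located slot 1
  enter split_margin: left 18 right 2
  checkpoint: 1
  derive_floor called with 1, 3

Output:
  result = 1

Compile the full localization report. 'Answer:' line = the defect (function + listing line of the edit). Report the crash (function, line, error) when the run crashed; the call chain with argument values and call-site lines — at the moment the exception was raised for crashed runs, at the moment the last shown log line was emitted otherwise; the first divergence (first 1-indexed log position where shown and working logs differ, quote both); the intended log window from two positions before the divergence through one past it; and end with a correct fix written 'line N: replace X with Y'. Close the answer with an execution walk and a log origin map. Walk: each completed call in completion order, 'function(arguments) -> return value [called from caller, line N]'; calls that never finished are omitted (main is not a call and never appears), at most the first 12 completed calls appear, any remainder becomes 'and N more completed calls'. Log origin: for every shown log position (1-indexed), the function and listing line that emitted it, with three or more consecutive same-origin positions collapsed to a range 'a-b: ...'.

Answer: the defect is in split_margin at line 18.
Key observation: At log position 8 the runs split — shown 'checkpoint: 1', but the working version logs 'checkpoint: 9'.
Call chain: main -> derive_floor(1, 3) (called at line 42).
First divergence: position 8 — the shown line 'checkpoint: 1' should read 'checkpoint: 9'.
Intended log window:
  6: located slot 1
  7: enter split_margin: left 18 right 2
  8: checkpoint: 9
  9: derive_floor called with 9, 3
Execution walk:
  rate_window([2, 6, 11, 4, 1], 6) -> 1  [called from process_batch, line 10]
  process_batch([2, 6, 11, 4, 1], 6) -> 18  [called from audit_lot, line 23]
  split_margin(18, 2) -> 1  [called from audit_lot, line 25]
  audit_lot([2, 6, 11, 4, 1], 6) -> 1  [called from main, line 40]
  derive_floor(1, 3) -> 1  [called from main, line 42]
Log origins:
  1: logged in main at line 39
  2: logged in audit_lot at line 22
  3: logged in process_batch at line 9
  4: logged in rate_window at line 2
  5: logged in rate_window at line 5
  6: logged in process_batch at line 11
  7: logged in split_margin at line 16
  8: logged in main at line 41
  9: logged in derive_floor at line 28
A correct fix: line 18: replace `limit // limit` with `seed_v // limit`.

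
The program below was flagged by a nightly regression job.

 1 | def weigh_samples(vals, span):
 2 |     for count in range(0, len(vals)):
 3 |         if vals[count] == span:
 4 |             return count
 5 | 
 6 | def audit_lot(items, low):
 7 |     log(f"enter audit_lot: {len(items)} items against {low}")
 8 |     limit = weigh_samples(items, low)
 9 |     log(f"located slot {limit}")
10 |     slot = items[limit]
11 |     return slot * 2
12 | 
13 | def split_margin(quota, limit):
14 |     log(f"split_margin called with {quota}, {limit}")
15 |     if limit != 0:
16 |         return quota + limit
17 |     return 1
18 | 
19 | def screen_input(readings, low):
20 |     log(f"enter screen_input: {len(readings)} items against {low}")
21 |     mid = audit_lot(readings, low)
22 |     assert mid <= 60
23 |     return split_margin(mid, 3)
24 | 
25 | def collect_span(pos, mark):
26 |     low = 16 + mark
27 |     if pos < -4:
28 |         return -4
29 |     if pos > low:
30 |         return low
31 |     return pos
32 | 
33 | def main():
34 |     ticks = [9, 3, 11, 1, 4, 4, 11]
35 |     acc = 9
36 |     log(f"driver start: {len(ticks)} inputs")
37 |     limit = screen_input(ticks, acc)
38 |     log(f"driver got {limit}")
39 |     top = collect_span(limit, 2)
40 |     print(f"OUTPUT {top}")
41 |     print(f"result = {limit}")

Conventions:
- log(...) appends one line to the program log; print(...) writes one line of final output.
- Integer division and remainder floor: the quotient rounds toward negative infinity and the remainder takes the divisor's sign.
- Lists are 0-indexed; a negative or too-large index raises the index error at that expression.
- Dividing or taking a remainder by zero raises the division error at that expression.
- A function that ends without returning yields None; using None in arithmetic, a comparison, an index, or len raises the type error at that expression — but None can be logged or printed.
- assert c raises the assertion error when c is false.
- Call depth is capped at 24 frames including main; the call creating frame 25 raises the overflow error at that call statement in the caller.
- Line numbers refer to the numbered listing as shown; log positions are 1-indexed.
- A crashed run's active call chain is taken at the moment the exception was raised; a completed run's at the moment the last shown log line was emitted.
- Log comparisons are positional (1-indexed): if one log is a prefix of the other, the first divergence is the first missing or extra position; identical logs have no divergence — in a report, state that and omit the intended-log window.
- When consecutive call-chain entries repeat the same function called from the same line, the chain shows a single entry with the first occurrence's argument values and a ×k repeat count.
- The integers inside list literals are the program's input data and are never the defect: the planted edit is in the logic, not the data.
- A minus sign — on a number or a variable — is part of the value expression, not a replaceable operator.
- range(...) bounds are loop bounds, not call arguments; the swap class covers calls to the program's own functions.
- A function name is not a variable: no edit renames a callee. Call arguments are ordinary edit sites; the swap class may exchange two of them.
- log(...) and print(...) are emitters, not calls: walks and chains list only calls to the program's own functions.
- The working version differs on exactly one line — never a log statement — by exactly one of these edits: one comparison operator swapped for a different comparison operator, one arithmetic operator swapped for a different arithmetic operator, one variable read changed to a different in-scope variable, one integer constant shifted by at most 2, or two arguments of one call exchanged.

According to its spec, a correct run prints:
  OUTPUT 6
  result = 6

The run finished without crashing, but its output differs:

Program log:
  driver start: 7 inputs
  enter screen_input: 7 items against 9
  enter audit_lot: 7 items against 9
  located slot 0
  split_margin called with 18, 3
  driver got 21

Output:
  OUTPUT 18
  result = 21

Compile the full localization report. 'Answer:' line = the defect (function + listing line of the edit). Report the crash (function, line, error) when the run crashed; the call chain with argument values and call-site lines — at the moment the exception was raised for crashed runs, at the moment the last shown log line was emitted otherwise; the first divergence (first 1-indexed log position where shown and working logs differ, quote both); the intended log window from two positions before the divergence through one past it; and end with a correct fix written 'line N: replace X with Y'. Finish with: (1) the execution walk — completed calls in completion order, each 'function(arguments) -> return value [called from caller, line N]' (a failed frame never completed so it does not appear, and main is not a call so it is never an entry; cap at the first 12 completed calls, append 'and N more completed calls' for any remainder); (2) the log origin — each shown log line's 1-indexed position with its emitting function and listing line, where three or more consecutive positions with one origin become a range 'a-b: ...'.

Answer: the defect is in split_margin at line 16.
Key fact: Position 6 is the first bad log line: 'driver got 21' should read 'driver got 6'.
Call chain: main.
First divergence: position 6 — shown 'driver got 21', intended 'driver got 6'.
Intended log window:
  4: located slot 0
  5: split_margin called with 18, 3
  6: driver got 6
Execution walk:
  weigh_samples([9, 3, 11, 1, 4, 4, 11], 9) -> 0  [called from audit_lot, line 8]
  audit_lot([9, 3, 11, 1, 4, 4, 11], 9) -> 18  [called from screen_input, line 21]
  split_margin(18, 3) -> 21  [called from screen_input, line 23]
  screen_input([9, 3, 11, 1, 4, 4, 11], 9) -> 21  [called from main, line 37]
  collect_span(21, 2) -> 18  [called from main, line 39]
Log origins:
  1: from main, line 36
  2: from screen_input, line 20
  3: from audit_lot, line 7
  4: from audit_lot, line 9
  5: from split_margin, line 14
  6: from main, line 38
A correct fix: line 16: replace `+` with `//`.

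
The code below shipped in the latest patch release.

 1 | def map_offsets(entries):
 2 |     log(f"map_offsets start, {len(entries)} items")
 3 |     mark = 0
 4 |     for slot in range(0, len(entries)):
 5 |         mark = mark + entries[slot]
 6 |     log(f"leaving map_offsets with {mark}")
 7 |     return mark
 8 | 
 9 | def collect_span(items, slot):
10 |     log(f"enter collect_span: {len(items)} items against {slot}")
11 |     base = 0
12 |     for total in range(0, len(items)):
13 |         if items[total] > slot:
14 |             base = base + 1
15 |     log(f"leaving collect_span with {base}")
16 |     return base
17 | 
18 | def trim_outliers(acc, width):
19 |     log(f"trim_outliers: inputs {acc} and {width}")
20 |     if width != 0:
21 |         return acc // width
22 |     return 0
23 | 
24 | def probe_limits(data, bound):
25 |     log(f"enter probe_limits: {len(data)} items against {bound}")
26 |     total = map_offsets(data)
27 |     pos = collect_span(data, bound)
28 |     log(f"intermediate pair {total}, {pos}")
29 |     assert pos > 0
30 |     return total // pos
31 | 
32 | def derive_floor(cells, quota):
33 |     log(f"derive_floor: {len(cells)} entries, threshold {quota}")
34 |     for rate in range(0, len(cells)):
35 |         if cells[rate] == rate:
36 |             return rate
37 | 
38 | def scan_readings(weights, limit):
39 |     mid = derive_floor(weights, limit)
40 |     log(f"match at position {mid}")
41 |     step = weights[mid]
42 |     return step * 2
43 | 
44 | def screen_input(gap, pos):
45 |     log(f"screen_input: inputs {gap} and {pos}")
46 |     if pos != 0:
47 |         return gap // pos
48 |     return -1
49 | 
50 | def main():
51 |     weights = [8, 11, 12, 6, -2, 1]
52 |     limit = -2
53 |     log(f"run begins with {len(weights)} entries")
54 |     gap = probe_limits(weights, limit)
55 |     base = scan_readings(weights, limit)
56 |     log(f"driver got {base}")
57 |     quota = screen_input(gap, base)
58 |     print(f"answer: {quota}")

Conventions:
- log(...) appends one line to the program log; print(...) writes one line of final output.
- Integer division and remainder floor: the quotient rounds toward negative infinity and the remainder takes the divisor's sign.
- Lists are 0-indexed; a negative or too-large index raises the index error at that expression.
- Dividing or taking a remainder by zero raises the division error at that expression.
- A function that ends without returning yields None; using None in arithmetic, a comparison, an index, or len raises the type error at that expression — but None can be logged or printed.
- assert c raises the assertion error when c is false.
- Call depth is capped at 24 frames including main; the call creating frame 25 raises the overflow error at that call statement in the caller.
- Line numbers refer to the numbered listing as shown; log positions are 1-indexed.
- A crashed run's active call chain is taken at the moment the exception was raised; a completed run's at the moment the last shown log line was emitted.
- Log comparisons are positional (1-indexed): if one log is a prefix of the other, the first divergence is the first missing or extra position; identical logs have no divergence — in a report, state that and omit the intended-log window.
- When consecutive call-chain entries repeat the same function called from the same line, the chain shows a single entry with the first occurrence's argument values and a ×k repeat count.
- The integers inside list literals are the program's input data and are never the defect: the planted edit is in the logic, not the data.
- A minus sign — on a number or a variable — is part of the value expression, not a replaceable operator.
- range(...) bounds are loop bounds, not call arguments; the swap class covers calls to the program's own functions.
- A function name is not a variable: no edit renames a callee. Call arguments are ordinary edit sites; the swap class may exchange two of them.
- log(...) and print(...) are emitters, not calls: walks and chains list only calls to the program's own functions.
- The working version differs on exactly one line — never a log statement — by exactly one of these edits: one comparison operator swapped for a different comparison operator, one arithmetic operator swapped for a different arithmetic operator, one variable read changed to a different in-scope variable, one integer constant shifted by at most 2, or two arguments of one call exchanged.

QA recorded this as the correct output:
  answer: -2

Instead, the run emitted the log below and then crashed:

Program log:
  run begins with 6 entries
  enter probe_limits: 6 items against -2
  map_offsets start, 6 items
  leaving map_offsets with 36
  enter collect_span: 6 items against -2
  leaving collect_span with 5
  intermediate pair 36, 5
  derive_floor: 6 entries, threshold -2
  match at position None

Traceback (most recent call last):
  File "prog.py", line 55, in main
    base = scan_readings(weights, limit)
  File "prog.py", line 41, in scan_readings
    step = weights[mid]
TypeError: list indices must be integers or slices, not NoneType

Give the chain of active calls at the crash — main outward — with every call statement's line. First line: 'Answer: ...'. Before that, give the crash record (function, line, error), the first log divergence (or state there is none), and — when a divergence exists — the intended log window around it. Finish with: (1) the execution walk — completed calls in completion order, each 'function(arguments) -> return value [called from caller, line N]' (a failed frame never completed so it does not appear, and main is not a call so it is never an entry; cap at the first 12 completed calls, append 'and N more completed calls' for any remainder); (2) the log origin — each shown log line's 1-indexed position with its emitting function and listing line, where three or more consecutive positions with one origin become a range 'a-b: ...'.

Answer: main -> scan_readings (called at line 55).
Core observation: Everything matches until log position 9, which reads 'match at position None' in place of 'match at position 4'.
Crash: scan_readings, line 41, TypeError.
First divergence: position 9 — the shown line 'match at position None' should read 'match at position 4'.
Intended log window:
  7: intermediate pair 36, 5
  8: derive_floor: 6 entries, threshold -2
  9: match at position 4
  10: driver got -4
Execution walk:
  map_offsets([8, 11, 12, 6, -2, 1]) -> 36  [called from probe_limits, line 26]
  collect_span([8, 11, 12, 6, -2, 1], -2) -> 5  [called from probe_limits, line 27]
  probe_limits([8, 11, 12, 6, -2, 1], -2) -> 7  [called from main, line 54]
  derive_floor([8, 11, 12, 6, -2, 1], -2) -> None  [called from scan_readings, line 39]
Log origins:
  1: emitted by main (line 53)
  2: emitted by probe_limits (line 25)
  3: emitted by map_offsets (line 2)
  4: emitted by map_offsets (line 6)
  5: emitted by collect_span (line 10)
  6: emitted by collect_span (line 15)
  7: emitted by probe_limits (line 28)
  8: emitted by derive_floor (line 33)
  9: emitted by scan_readings (line 40)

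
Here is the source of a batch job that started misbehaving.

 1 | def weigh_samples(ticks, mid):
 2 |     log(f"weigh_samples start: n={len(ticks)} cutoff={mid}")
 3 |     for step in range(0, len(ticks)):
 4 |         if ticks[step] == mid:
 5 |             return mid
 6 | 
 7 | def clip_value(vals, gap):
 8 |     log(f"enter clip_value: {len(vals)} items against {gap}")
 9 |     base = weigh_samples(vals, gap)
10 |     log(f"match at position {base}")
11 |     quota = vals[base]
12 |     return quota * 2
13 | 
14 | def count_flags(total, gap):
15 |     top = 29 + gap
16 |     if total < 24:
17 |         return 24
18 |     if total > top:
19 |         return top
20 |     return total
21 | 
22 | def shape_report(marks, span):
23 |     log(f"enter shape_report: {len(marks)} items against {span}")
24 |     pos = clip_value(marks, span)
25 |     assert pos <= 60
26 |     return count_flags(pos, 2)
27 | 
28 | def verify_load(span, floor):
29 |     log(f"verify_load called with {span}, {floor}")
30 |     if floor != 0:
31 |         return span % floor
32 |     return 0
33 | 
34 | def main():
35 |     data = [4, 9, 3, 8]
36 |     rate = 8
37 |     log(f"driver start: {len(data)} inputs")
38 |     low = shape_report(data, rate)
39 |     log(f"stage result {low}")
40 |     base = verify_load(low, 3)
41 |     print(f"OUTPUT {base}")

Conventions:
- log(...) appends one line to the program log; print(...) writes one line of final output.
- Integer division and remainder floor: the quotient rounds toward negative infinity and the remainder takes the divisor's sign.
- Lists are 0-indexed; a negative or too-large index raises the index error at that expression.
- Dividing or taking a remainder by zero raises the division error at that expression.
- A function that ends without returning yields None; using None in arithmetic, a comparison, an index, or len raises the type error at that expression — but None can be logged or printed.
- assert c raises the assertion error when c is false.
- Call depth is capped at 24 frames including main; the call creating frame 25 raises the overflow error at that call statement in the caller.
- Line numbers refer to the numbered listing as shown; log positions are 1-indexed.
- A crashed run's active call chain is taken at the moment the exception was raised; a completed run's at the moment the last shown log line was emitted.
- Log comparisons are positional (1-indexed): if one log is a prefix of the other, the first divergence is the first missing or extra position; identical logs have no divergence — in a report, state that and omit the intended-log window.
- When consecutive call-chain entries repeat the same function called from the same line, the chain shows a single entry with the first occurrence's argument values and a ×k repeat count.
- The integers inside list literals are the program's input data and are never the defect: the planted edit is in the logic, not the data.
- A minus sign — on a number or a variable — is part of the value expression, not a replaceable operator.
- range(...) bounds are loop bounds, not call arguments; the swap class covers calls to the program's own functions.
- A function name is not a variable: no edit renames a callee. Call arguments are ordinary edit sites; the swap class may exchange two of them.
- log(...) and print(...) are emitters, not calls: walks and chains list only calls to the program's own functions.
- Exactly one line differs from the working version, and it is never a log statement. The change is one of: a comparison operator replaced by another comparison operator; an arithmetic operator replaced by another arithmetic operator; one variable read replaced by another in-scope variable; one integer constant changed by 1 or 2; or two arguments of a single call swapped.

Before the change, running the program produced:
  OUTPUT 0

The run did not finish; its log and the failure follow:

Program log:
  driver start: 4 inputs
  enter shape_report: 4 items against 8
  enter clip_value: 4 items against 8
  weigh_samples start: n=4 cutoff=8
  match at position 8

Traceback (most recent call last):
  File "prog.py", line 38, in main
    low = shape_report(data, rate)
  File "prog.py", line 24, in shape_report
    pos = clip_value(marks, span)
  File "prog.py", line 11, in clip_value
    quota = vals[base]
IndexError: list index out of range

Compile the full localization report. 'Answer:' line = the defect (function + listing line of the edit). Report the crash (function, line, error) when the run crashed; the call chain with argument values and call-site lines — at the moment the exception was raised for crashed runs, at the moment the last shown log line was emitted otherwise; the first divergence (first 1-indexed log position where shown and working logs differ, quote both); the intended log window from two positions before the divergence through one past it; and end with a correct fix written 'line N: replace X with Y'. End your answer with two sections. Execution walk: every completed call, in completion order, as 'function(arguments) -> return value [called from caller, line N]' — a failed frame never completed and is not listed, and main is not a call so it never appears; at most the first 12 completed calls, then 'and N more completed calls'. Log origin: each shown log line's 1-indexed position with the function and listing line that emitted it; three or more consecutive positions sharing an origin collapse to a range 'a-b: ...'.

Answer: the defect is in weigh_samples at line 5.
Core observation: The earliest visible damage is log position 5 — 'match at position 8' rather than the intended 'match at position 3'.
Crash: clip_value, line 11, IndexError.
Call chain: main -> shape_report([4, 9, 3, 8], 8) (called at line 38) -> clip_value([4, 9, 3, 8], 8) (called at line 24).
First divergence: position 5 — shown 'match at position 8', intended 'match at position 3'.
Intended log window:
  3: enter clip_value: 4 items against 8
  4: weigh_samples start: n=4 cutoff=8
  5: match at position 3
  6: stage result 24
Execution walk:
  weigh_samples([4, 9, 3, 8], 8) -> 8  [called from clip_value, line 9]
Log line origins:
  1 — main, line 37
  2 — shape_report, line 23
  3 — clip_value, line 8
  4 — weigh_samples, line 2
  5 — clip_value, line 10
A correct fix: line 5: replace `mid` with `step`.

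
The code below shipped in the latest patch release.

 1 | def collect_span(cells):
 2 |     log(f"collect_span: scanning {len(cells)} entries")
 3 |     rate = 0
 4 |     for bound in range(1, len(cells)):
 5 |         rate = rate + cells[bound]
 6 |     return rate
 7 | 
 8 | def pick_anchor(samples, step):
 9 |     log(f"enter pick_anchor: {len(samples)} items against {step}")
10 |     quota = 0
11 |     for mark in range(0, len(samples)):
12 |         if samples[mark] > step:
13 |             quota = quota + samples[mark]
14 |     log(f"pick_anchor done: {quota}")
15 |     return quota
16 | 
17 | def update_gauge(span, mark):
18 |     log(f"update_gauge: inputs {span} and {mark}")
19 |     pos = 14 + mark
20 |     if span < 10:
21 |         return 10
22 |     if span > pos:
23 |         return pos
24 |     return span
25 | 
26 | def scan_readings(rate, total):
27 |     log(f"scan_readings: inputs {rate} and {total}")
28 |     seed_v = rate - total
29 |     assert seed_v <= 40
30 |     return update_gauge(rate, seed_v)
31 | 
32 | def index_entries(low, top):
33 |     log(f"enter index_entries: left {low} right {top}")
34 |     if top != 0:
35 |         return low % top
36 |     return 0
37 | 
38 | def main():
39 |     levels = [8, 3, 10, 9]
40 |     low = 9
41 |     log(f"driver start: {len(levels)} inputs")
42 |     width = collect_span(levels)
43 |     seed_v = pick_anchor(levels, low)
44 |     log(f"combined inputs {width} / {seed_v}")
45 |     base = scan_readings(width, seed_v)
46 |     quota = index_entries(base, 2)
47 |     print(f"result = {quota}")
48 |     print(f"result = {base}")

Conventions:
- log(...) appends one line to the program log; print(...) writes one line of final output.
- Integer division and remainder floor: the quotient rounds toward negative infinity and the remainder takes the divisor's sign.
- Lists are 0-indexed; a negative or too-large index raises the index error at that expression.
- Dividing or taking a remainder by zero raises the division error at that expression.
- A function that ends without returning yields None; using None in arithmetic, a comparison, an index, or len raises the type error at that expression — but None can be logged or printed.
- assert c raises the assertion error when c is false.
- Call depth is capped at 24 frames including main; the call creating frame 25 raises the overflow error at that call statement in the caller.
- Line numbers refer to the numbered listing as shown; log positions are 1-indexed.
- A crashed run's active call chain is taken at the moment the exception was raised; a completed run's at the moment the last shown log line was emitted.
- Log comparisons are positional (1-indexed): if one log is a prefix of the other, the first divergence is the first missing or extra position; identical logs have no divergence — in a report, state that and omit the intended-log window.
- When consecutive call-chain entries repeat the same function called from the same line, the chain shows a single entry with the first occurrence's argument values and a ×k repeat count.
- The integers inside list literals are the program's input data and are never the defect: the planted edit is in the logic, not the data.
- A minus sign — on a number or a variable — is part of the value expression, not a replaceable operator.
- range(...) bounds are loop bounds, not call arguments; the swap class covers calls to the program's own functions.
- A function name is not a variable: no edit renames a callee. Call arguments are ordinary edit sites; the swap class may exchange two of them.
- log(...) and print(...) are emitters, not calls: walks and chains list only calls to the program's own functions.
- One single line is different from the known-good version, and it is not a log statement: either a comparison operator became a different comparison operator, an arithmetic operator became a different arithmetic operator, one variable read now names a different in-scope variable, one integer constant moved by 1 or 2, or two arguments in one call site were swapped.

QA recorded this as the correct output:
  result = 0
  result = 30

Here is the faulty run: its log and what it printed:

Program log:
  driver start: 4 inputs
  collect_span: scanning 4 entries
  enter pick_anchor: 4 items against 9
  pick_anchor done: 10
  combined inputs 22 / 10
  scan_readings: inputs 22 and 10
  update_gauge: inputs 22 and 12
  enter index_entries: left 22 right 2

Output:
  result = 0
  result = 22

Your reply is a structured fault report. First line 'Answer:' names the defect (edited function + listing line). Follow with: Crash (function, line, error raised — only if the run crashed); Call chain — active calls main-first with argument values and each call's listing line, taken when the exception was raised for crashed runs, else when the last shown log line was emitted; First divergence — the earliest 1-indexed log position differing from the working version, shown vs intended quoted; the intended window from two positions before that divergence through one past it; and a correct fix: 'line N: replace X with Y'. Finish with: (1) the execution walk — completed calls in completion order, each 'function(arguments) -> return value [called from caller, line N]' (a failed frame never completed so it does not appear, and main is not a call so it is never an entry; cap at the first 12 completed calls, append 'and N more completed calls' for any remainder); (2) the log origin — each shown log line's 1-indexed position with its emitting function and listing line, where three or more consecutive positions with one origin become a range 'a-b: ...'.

Answer: the defect is in collect_span at line 4.
Core observation: The log first diverges at position 5: the faulty run prints 'combined inputs 22 / 10' where the working version prints 'combined inputs 30 / 10'.
Call chain: main -> index_entries(22, 2) (called at line 46).
First divergence: position 5; shown 'combined inputs 22 / 10' vs intended 'combined inputs 30 / 10'.
Intended log window:
  3: enter pick_anchor: 4 items against 9
  4: pick_anchor done: 10
  5: combined inputs 30 / 10
  6: scan_readings: inputs 30 and 10
Execution walk:
  collect_span([8, 3, 10, 9]) -> 22  [called from main, line 42]
  pick_anchor([8, 3, 10, 9], 9) -> 10  [called from main, line 43]
  update_gauge(22, 12) -> 22  [called from scan_readings, line 30]
  scan_readings(22, 10) -> 22  [called from main, line 45]
  index_entries(22, 2) -> 0  [called from main, line 46]
Origin of each log line:
  1: logged in main at line 41
  2: logged in collect_span at line 2
  3: logged in pick_anchor at line 9
  4: logged in pick_anchor at line 14
  5: logged in main at line 44
  6: logged in scan_readings at line 27
  7: logged in update_gauge at line 18
  8: logged in index_entries at line 33
A correct fix: line 4: replace `1` with `0`.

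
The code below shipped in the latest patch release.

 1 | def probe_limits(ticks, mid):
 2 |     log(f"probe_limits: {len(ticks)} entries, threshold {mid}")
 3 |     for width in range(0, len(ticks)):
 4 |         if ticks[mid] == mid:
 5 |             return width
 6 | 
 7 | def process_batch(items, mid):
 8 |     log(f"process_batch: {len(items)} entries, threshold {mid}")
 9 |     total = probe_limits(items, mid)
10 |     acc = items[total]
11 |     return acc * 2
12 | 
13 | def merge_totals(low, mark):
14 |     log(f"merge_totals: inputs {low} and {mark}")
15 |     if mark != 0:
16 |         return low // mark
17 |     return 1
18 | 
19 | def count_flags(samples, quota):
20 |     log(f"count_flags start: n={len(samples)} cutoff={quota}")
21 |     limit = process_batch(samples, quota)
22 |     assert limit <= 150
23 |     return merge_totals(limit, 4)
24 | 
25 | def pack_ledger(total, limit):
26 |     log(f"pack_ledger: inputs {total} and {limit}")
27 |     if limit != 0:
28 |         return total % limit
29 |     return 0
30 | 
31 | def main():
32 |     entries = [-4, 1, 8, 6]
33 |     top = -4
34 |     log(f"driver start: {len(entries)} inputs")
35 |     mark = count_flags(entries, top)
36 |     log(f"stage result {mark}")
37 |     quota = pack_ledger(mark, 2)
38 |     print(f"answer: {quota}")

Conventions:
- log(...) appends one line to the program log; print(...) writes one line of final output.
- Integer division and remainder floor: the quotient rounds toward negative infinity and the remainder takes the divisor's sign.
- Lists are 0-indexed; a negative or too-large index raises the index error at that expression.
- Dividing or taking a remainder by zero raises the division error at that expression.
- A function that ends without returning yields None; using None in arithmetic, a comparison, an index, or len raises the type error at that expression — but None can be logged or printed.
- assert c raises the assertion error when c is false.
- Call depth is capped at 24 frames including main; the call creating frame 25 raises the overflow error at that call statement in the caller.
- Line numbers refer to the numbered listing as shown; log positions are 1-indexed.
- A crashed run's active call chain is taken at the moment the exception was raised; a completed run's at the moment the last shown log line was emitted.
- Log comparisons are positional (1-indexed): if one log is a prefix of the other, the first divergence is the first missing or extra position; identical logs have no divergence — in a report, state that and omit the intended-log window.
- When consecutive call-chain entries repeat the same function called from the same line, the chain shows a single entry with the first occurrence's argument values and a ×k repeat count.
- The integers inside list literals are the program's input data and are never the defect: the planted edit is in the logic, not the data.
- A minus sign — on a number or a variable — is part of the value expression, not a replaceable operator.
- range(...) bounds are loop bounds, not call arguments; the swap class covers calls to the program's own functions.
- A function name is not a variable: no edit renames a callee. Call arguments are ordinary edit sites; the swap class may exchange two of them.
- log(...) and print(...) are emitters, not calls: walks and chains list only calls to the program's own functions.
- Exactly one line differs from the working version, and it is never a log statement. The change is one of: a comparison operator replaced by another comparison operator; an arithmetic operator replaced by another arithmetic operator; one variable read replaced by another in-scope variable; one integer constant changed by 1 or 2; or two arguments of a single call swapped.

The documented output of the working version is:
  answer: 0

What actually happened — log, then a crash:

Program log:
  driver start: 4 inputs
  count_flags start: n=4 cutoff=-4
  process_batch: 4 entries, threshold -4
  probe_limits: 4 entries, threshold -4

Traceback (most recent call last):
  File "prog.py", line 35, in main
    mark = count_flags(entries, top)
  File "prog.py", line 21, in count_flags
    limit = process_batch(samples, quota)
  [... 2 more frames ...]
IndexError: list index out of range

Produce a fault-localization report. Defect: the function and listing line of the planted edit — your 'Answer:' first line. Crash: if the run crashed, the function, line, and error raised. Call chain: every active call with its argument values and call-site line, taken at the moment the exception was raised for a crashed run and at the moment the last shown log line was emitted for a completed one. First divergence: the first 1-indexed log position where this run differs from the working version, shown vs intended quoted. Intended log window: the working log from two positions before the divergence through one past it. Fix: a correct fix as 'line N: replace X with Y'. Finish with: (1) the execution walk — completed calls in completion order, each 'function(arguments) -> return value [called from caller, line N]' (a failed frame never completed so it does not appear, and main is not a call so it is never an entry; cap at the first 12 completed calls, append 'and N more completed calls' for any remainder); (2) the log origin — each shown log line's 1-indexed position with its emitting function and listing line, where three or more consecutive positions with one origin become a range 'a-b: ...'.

Answer: the defect is in probe_limits at line 4.
The tell: After 4 matching log lines the faulty run goes silent, while the working version continues with 'merge_totals: inputs -8 and 4'.
Crash: probe_limits, line 4, IndexError.
Call chain: main -> count_flags([-4, 1, 8, 6], -4) (called at line 35) -> process_batch([-4, 1, 8, 6], -4) (called at line 21) -> probe_limits([-4, 1, 8, 6], -4) (called at line 9).
First divergence: position 5; the shown log stops at 4 lines while the working version next logs 'merge_totals: inputs -8 and 4'.
Intended log window:
  3: process_batch: 4 entries, threshold -4
  4: probe_limits: 4 entries, threshold -4
  5: merge_totals: inputs -8 and 4
  6: stage result -2
Execution walk:
  (no call completed)
Log origins:
  1: emitted by main (line 34)
  2: emitted by count_flags (line 20)
  3: emitted by process_batch (line 8)
  4: emitted by probe_limits (line 2)
A correct fix: line 4: replace `ticks[mid]` with `ticks[width]`.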